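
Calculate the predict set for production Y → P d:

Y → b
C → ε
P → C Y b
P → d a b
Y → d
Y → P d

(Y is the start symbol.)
PREDICT(Y → P d) = (FIRST(RHS) \ {ε}) ∪ (FOLLOW(Y) if ε ∈ FIRST(RHS), i.e. RHS ⇒* ε)
FIRST(P) = { 'b', 'd' }
FIRST(P d) = { 'b', 'd' }
ε ∉ FIRST(P d), so FOLLOW(Y) is not added.
PREDICT(Y → P d) = { 'b', 'd' }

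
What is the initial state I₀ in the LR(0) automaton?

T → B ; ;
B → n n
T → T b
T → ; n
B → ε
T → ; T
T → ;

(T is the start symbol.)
First, augment the grammar with T' → T
I₀ = CLOSURE({ [T' → . T] }):
  [T' → . T] has the dot before T: add [T → . B ; ;], [T → . T b], [T → . ; n], [T → . ; T], [T → . ;]
  [T → . B ; ;] has the dot before B: add [B → . n n], [B → .]
No further items can be added.

I₀ = { [B → . n n], [B → .], [T → . ; T], [T → . ; n], [T → . ;], [T → . B ; ;], [T → . T b], [T' → . T] }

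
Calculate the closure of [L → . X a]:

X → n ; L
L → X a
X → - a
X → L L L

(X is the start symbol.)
{ [L → . X a], [X → . - a], [X → . L L L], [X → . n ; L] }

Start with: [L → . X a]
  [L → . X a] has the dot before X: add [X → . n ; L], [X → . - a], [X → . L L L]
  [X → . L L L] has the dot before L: all L-items already present
No further items can be added.

CLOSURE = { [L → . X a], [X → . - a], [X → . L L L], [X → . n ; L] }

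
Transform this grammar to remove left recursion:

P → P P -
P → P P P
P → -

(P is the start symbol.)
P is directly left-recursive. The standard transformation for
  A → A α₁ | ... | A α_m | β₁ | ... | β_n
is
  A  → β₁ A' | ... | β_n A'
  A' → α₁ A' | ... | α_m A' | ε

P → - becomes P → - P'
P → P P - becomes P' → P - P'
P → P P P becomes P' → P P P'
Add P' → ε

Resulting grammar:
P → - P'
P' → P - P'
P' → P P P'
P' → ε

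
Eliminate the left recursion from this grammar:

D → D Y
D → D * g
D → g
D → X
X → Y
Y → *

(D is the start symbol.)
D → g D'
D → X D'
D' → Y D'
D' → * g D'
D' → ε
X → Y
Y → *

D is directly left-recursive. The standard transformation for
  A → A α₁ | ... | A α_m | β₁ | ... | β_n
is
  A  → β₁ A' | ... | β_n A'
  A' → α₁ A' | ... | α_m A' | ε

D → g becomes D → g D'
D → X becomes D → X D'
D → D Y becomes D' → Y D'
D → D * g becomes D' → * g D'
Add D' → ε

Productions for other non-terminals are unchanged:
  X → Y
  Y → *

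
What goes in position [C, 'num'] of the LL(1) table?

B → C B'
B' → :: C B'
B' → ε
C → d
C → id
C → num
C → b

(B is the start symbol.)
To find M[C, 'num'], we find productions for C where 'num' is in the predict set (PREDICT(N → α) = (FIRST(α) \ {ε}) ∪ (FOLLOW(N) if α ⇒* ε)).

C → d: PREDICT = { 'd' }
C → id: PREDICT = { 'id' }
C → num: PREDICT = { 'num' }
  'num' is in predict set, so this production goes in M[C, 'num']
C → b: PREDICT = { 'b' }

M[C, 'num'] = C → num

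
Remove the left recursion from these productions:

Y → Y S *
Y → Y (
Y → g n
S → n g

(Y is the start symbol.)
Y → g n Y'
Y' → S * Y'
Y' → ( Y'
Y' → ε
S → n g

Y is directly left-recursive. The standard transformation for
  A → A α₁ | ... | A α_m | β₁ | ... | β_n
is
  A  → β₁ A' | ... | β_n A'
  A' → α₁ A' | ... | α_m A' | ε

Y → g n becomes Y → g n Y'
Y → Y S * becomes Y' → S * Y'
Y → Y ( becomes Y' → ( Y'
Add Y' → ε

Productions for other non-terminals are unchanged:
  S → n g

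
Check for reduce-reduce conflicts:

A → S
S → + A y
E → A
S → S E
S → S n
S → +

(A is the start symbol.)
A reduce-reduce conflict occurs when an LR(0) state has two complete items [A → α .] and [B → β .] — both call for a reduction, and with no lookahead the parser cannot choose between them.

Augment with A' → A and build the canonical LR(0) collection (I0 = CLOSURE({[A' → . A]}), then GOTO on every symbol after a dot until no new states appear). It has 9 states:
  I0: { [A → . S], [A' → . A], [S → . + A y], [S → . +], [S → . S E], [S → . S n] }  — shift
  I1: { [A → . S], [S → + . A y], [S → + .], [S → . + A y], [S → . +], [S → . S E], [S → . S n] }  — shift, reduce
  I2: { [A' → A .] }  — accept
  I3: { [A → . S], [A → S .], [E → . A], [S → . + A y], [S → . +], [S → . S E], [S → . S n], [S → S . E], [S → S . n] }  — shift, reduce
  I4: { [E → A .] }  — reduce
  I5: { [S → S E .] }  — reduce
  I6: { [S → S n .] }  — reduce
  I7: { [S → + A . y] }  — shift
  I8: { [S → + A y .] }  — reduce

No state contains more than one complete item.

Answer: No reduce-reduce conflicts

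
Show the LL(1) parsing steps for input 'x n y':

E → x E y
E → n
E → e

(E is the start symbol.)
LL(1) parsing maintains a stack (initially the start symbol over $) and the input. At each step: if the stack top is a terminal, match it against the current input token; if it is a non-terminal N, replace it with the RHS of M[N, lookahead] (the unique production whose predict set contains the lookahead).

Stack is shown with the top on the left.

Stack    Input    Action
------------------------
E $      x n y $  output E → x E y
x E y $  x n y $  match 'x'
E y $    n y $    output E → n
n y $    n y $    match 'n'
y $      y $      match 'y'
$        $        accept

The string is accepted.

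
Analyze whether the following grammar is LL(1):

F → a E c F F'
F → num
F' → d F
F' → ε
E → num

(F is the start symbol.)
A grammar is LL(1) if for each non-terminal N with multiple productions, the predict sets of those productions are pairwise disjoint, where PREDICT(N → α) = (FIRST(α) \ {ε}) ∪ (FOLLOW(N) if α ⇒* ε).

Relevant sets:
  FOLLOW(F') = { $, 'd' }

For F:
  PREDICT(F → a E c F F') = { 'a' }
  PREDICT(F → num) = { 'num' }
For F':
  PREDICT(F' → d F) = { 'd' }
  PREDICT(F' → ε) = { $, 'd' }
E has a single production, so nothing to check there.

Conflict found: Predict set conflict for F': { 'd' }
The grammar is NOT LL(1).

Answer: No. Predict set conflict for F': { 'd' }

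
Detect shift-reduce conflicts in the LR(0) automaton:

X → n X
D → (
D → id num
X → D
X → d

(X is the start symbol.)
No shift-reduce conflicts

A shift-reduce conflict occurs when an LR(0) state has both:
  - a complete (reduce) item [A → α .] (dot at the end), and
  - a shift item [B → β . c γ] (dot before a terminal).

Augment with X' → X and build the canonical LR(0) collection (I0 = CLOSURE({[X' → . X]}), then GOTO on every symbol after a dot until no new states appear). It has 9 states:
  I0: { [D → . (], [D → . id num], [X → . D], [X → . d], [X → . n X], [X' → . X] }  — shift
  I1: { [D → ( .] }  — reduce
  I2: { [X → D .] }  — reduce
  I3: { [X' → X .] }  — accept
  I4: { [X → d .] }  — reduce
  I5: { [D → id . num] }  — shift
  I6: { [D → . (], [D → . id num], [X → . D], [X → . d], [X → . n X], [X → n . X] }  — shift
  I7: { [X → n X .] }  — reduce
  I8: { [D → id num .] }  — reduce

No state contains both a complete item and a shift item.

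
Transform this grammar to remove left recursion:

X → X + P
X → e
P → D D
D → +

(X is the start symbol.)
X → e X'
X' → + P X'
X' → ε
P → D D
D → +

X is directly left-recursive. The standard transformation for
  A → A α₁ | ... | A α_m | β₁ | ... | β_n
is
  A  → β₁ A' | ... | β_n A'
  A' → α₁ A' | ... | α_m A' | ε

X → e becomes X → e X'
X → X + P becomes X' → + P X'
Add X' → ε

Productions for other non-terminals are unchanged:
  P → D D
  D → +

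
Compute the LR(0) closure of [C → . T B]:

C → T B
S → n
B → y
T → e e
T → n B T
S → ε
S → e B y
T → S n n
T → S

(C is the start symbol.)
To compute CLOSURE, for each item [A → α.Bβ] where B is a non-terminal, add [B → .γ] for all productions B → γ; repeat for the newly added items until nothing changes.

Start with: [C → . T B]
  [C → . T B] has the dot before T: add [T → . e e], [T → . n B T], [T → . S n n], [T → . S]
  [T → . S n n] has the dot before S: add [S → . n], [S → .], [S → . e B y]
No further items can be added.

CLOSURE = { [C → . T B], [S → . e B y], [S → . n], [S → .], [T → . S n n], [T → . S], [T → . e e], [T → . n B T] }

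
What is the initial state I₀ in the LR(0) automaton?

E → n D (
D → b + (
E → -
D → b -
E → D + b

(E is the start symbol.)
{ [D → . b + (], [D → . b -], [E → . -], [E → . D + b], [E → . n D (], [E' → . E] }

First, augment the grammar with E' → E
I₀ = CLOSURE({ [E' → . E] }):
  [E' → . E] has the dot before E: add [E → . n D (], [E → . -], [E → . D + b]
  [E → . D + b] has the dot before D: add [D → . b + (], [D → . b -]
No further items can be added.

I₀ = { [D → . b + (], [D → . b -], [E → . -], [E → . D + b], [E → . n D (], [E' → . E] }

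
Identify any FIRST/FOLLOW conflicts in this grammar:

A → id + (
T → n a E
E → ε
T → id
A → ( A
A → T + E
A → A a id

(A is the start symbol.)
A FIRST/FOLLOW conflict occurs when a non-terminal N has a nullable alternative N → β (β ⇒* ε) and another alternative N → α with FIRST(α) ∩ FOLLOW(N) ≠ ∅: on such a lookahead the parser cannot decide between expanding α and letting N vanish via β.

Nullable non-terminals: E.
E has a nullable alternative but only one production, so nothing to check.

A, T have no nullable alternative, so no FIRST/FOLLOW check is needed there.

No FIRST/FOLLOW conflicts found.

Answer: No FIRST/FOLLOW conflicts.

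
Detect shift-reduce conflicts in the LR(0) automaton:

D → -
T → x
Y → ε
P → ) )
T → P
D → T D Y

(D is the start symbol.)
No shift-reduce conflicts

A shift-reduce conflict occurs when an LR(0) state has both:
  - a complete (reduce) item [A → α .] (dot at the end), and
  - a shift item [B → β . c γ] (dot before a terminal).

Augment with D' → D and build the canonical LR(0) collection (I0 = CLOSURE({[D' → . D]}), then GOTO on every symbol after a dot until no new states appear). It has 10 states:
  I0: { [D → . -], [D → . T D Y], [D' → . D], [P → . ) )], [T → . P], [T → . x] }  — shift
  I1: { [P → ) . )] }  — shift
  I2: { [D → - .] }  — reduce
  I3: { [D' → D .] }  — accept
  I4: { [T → P .] }  — reduce
  I5: { [D → . -], [D → . T D Y], [D → T . D Y], [P → . ) )], [T → . P], [T → . x] }  — shift
  I6: { [T → x .] }  — reduce
  I7: { [D → T D . Y], [Y → .] }  — reduce
  I8: { [D → T D Y .] }  — reduce
  I9: { [P → ) ) .] }  — reduce

No state contains both a complete item and a shift item.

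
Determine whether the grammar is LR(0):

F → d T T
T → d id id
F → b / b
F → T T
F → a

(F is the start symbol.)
Augment with F' → F and build the canonical LR(0) collection (I0 = CLOSURE({[F' → . F]}), then GOTO on every symbol after a dot until no new states appear). It has 14 states:
  I0: { [F → . T T], [F → . a], [F → . b / b], [F → . d T T], [F' → . F], [T → . d id id] }  — shift
  I1: { [F' → F .] }  — accept
  I2: { [F → T . T], [T → . d id id] }  — shift
  I3: { [F → a .] }  — reduce
  I4: { [F → b . / b] }  — shift
  I5: { [F → d . T T], [T → . d id id], [T → d . id id] }  — shift
  I6: { [F → d T . T], [T → . d id id] }  — shift
  I7: { [T → d . id id] }  — shift
  I8: { [T → d id . id] }  — shift
  I9: { [T → d id id .] }  — reduce
  I10: { [F → d T T .] }  — reduce
  I11: { [F → b / . b] }  — shift
  I12: { [F → b / b .] }  — reduce
  I13: { [F → T T .] }  — reduce

Every state is either a pure shift/goto state or contains exactly one complete item and nothing to shift — no conflicts. The grammar is LR(0).

Answer: Yes, the grammar is LR(0)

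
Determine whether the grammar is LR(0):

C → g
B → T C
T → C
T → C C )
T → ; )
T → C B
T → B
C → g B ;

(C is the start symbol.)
No. Shift-reduce conflict between [C → g .] and [C → . g]

Augment with C' → C and build the canonical LR(0) collection (I0 = CLOSURE({[C' → . C]}), then GOTO on every symbol after a dot until no new states appear). It has 13 states:
  I0: { [C → . g B ;], [C → . g], [C' → . C] }  — shift
  I1: { [C' → C .] }  — accept
  I2: { [B → . T C], [C → . g B ;], [C → . g], [C → g . B ;], [C → g .], [T → . ; )], [T → . B], [T → . C B], [T → . C C )], [T → . C] }  — shift, reduce
  I3: { [T → ; . )] }  — shift
  I4: { [C → g B . ;], [T → B .] }  — shift, reduce
  I5: { [B → . T C], [C → . g B ;], [C → . g], [T → . ; )], [T → . B], [T → . C B], [T → . C C )], [T → . C], [T → C . B], [T → C . C )], [T → C .] }  — shift, reduce
  I6: { [B → T . C], [C → . g B ;], [C → . g] }  — shift
  I7: { [B → T C .] }  — reduce
  I8: { [T → B .], [T → C B .] }  — 2 reduces
  I9: { [B → . T C], [C → . g B ;], [C → . g], [T → . ; )], [T → . B], [T → . C B], [T → . C C )], [T → . C], [T → C . B], [T → C . C )], [T → C .], [T → C C . )] }  — shift, reduce
  I10: { [T → C C ) .] }  — reduce
  I11: { [C → g B ; .] }  — reduce
  I12: { [T → ; ) .] }  — reduce

Conflict in state I2:
  Shift-reduce conflict between [C → g .] and [C → . g]
So the grammar is NOT LR(0).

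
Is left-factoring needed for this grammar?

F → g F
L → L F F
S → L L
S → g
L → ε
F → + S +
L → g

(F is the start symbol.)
Left-factoring is needed when two productions for the same non-terminal
share a common prefix on the right-hand side.

Productions for F:
  F → g F
  F → + S +
Productions for L:
  L → L F F
  L → ε
  L → g
Productions for S:
  S → L L
  S → g

No common prefixes found.

Answer: No, left-factoring is not needed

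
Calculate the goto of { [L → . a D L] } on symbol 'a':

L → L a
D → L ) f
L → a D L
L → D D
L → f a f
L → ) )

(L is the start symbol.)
GOTO(I, 'a') = CLOSURE({ [A → αX.β] : [A → α.Xβ] ∈ I, X = 'a' })

Items with dot before 'a', with the dot advanced:
  [L → . a D L] → [L → a . D L]
Closure of the advanced items:
  [L → a . D L] has the dot before D: add [D → . L ) f]
  [D → . L ) f] has the dot before L: add [L → . L a], [L → . a D L], [L → . D D], [L → . f a f], [L → . ) )]

GOTO = { [D → . L ) f], [L → . ) )], [L → . D D], [L → . L a], [L → . a D L], [L → . f a f], [L → a . D L] }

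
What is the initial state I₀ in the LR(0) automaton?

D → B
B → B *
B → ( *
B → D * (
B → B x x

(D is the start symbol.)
First, augment the grammar with D' → D
I₀ = CLOSURE({ [D' → . D] }):
  [D' → . D] has the dot before D: add [D → . B]
  [D → . B] has the dot before B: add [B → . B *], [B → . ( *], [B → . D * (], [B → . B x x]
No further items can be added.

I₀ = { [B → . ( *], [B → . B *], [B → . B x x], [B → . D * (], [D → . B], [D' → . D] }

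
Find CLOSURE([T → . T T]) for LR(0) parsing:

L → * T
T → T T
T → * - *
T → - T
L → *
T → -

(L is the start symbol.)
{ [T → . * - *], [T → . - T], [T → . -], [T → . T T] }

To compute CLOSURE, for each item [A → α.Bβ] where B is a non-terminal, add [B → .γ] for all productions B → γ; repeat for the newly added items until nothing changes.

Start with: [T → . T T]
  [T → . T T] has the dot before T: add [T → . * - *], [T → . - T], [T → . -]
No further items can be added.

CLOSURE = { [T → . * - *], [T → . - T], [T → . -], [T → . T T] }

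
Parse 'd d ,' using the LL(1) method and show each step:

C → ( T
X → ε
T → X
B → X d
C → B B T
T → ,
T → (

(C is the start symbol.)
Stack is shown with the top on the left.

Stack      Input    Action
--------------------------
C $        d d , $  output C → B B T
B B T $    d d , $  output B → X d
X d B T $  d d , $  output X → ε
d B T $    d d , $  match 'd'
B T $      d , $    output B → X d
X d T $    d , $    output X → ε
d T $      d , $    match 'd'
T $        , $      output T → ,
, $        , $      match ','
$          $        accept

The string is accepted.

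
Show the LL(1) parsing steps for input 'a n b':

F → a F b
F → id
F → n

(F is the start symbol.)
LL(1) parsing maintains a stack (initially the start symbol over $) and the input. At each step: if the stack top is a terminal, match it against the current input token; if it is a non-terminal N, replace it with the RHS of M[N, lookahead] (the unique production whose predict set contains the lookahead).

Stack is shown with the top on the left.

Stack    Input    Action
------------------------
F $      a n b $  output F → a F b
a F b $  a n b $  match 'a'
F b $    n b $    output F → n
n b $    n b $    match 'n'
b $      b $      match 'b'
$        $        accept

The string is accepted.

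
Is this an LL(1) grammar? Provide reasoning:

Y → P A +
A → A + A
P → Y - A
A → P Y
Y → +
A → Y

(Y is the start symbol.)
No. Predict set conflict for Y: { '+' }

A grammar is LL(1) if for each non-terminal N with multiple productions, the predict sets of those productions are pairwise disjoint, where PREDICT(N → α) = (FIRST(α) \ {ε}) ∪ (FOLLOW(N) if α ⇒* ε).

Relevant sets:
  FIRST(P) = { '+' }
  FIRST(A) = { '+' }
  FIRST(Y) = { '+' }

For Y:
  PREDICT(Y → P A '+') = { '+' }
  PREDICT(Y → '+') = { '+' }
For A:
  PREDICT(A → A '+' A) = { '+' }
  PREDICT(A → P Y) = { '+' }
  PREDICT(A → Y) = { '+' }
P has a single production, so nothing to check there.

Conflict found: Predict set conflict for Y: { '+' }
The grammar is NOT LL(1).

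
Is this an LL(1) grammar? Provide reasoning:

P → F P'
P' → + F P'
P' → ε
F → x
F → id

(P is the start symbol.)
A grammar is LL(1) if for each non-terminal N with multiple productions, the predict sets of those productions are pairwise disjoint, where PREDICT(N → α) = (FIRST(α) \ {ε}) ∪ (FOLLOW(N) if α ⇒* ε).

Relevant sets:
  FOLLOW(P') = { $ }

For P':
  PREDICT(P' → '+' F P') = { '+' }
  PREDICT(P' → ε) = { $ }
For F:
  PREDICT(F → x) = { 'x' }
  PREDICT(F → id) = { 'id' }
P has a single production, so nothing to check there.

All predict sets are disjoint. The grammar IS LL(1).

Answer: Yes, the grammar is LL(1).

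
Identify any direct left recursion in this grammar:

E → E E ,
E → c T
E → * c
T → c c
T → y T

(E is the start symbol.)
Direct left recursion occurs when N → N α for some non-terminal N (the right-hand side begins with the left-hand side itself).

E → E E ,: LEFT RECURSIVE (starts with E)
E → c T: starts with c
E → * c: starts with '*'
T → c c: starts with c
T → y T: starts with y

The grammar has direct left recursion on: E.

Answer: Yes, E is left-recursive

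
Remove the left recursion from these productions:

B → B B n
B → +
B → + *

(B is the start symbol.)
B → + B'
B → + * B'
B' → B n B'
B' → ε

B is directly left-recursive. The standard transformation for
  A → A α₁ | ... | A α_m | β₁ | ... | β_n
is
  A  → β₁ A' | ... | β_n A'
  A' → α₁ A' | ... | α_m A' | ε

B → + becomes B → + B'
B → + * becomes B → + * B'
B → B B n becomes B' → B n B'
Add B' → ε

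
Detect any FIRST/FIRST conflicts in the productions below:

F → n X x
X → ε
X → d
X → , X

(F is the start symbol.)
No FIRST/FIRST conflicts.

Productions for X:
  X → ε: FIRST = { ε }
  X → d: FIRST = { 'd' }
  X → , X: FIRST = { ',' }
F has only one production, so no FIRST/FIRST conflict is possible there.

All alternatives of each non-terminal have pairwise disjoint FIRST sets.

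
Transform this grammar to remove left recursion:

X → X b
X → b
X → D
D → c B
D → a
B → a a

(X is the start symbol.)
X is directly left-recursive. The standard transformation for
  A → A α₁ | ... | A α_m | β₁ | ... | β_n
is
  A  → β₁ A' | ... | β_n A'
  A' → α₁ A' | ... | α_m A' | ε

X → b becomes X → b X'
X → D becomes X → D X'
X → X b becomes X' → b X'
Add X' → ε

Productions for other non-terminals are unchanged:
  D → c B
  D → a
  B → a a

Resulting grammar:
X → b X'
X → D X'
X' → b X'
X' → ε
D → c B
D → a
B → a a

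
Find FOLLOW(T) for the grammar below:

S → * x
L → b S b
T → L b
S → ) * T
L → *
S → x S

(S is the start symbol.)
{ $, 'b' }

In S → ) * T: T is at the end, add FOLLOW(S)

The FOLLOW sets referred to above (computed the same way, to a fixed point):
  FOLLOW(S) = { $, 'b' }

Taking the union: FOLLOW(T) = { $, 'b' }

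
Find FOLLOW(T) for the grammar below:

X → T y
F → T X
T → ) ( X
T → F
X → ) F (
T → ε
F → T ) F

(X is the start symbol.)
{ ')', 'y' }

In X → T y: T is followed by y, add FIRST(y) \ {ε} = { 'y' }
In F → T X: T is followed by X, add FIRST(X) \ {ε} = { ')', 'y' }
In F → T ) F: T is followed by ')' F, add FIRST(')' F) \ {ε} = { ')' }

Taking the union: FOLLOW(T) = { ')', 'y' }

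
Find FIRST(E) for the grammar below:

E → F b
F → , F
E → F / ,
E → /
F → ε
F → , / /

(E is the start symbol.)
FIRST sets of the other non-terminals involved (by the same procedure, iterated to a fixed point):
  FIRST(F) = { ',', ε }

From E → F b:
  - F is a non-terminal: add FIRST(F) \ {ε} = { ',' }
    F is nullable, so continue to the next symbol
  - b is a terminal: add 'b' and stop
From E → F / ,:
  - F is a non-terminal: add FIRST(F) \ {ε} = { ',' }
    F is nullable, so continue to the next symbol
  - '/' is a terminal: add '/' and stop
From E → /:
  - '/' is a terminal: add '/' and stop

Collecting: FIRST(E) = { ',', '/', 'b' }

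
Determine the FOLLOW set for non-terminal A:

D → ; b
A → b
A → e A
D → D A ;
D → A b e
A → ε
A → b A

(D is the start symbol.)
{ ';', 'b' }

To compute FOLLOW(A), find every occurrence of A on a right-hand side N → α A β: add FIRST(β) \ {ε}, and if β is empty or nullable also add FOLLOW(N). Iterate to a fixed point.

In A → e A: A is at the end; this adds FOLLOW(A) to itself — nothing new
In D → D A ;: A is followed by ';', add FIRST(';') \ {ε} = { ';' }
In D → A b e: A is followed by b e, add FIRST(b e) \ {ε} = { 'b' }
In A → b A: A is at the end; this adds FOLLOW(A) to itself — nothing new

Taking the union: FOLLOW(A) = { ';', 'b' }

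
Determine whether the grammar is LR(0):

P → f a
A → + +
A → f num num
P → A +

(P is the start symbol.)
Yes, the grammar is LR(0)

Augment with P' → P and build the canonical LR(0) collection (I0 = CLOSURE({[P' → . P]}), then GOTO on every symbol after a dot until no new states appear). It has 10 states:
  I0: { [A → . + +], [A → . f num num], [P → . A +], [P → . f a], [P' → . P] }  — shift
  I1: { [A → + . +] }  — shift
  I2: { [P → A . +] }  — shift
  I3: { [P' → P .] }  — accept
  I4: { [A → f . num num], [P → f . a] }  — shift
  I5: { [P → f a .] }  — reduce
  I6: { [A → f num . num] }  — shift
  I7: { [A → f num num .] }  — reduce
  I8: { [P → A + .] }  — reduce
  I9: { [A → + + .] }  — reduce

Every state is either a pure shift/goto state or contains exactly one complete item and nothing to shift — no conflicts. The grammar is LR(0).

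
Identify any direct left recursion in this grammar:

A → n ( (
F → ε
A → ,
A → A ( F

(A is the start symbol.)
Yes, A is left-recursive

A → n ( (: starts with n
F → ε: starts with ε
A → ,: starts with ','
A → A ( F: LEFT RECURSIVE (starts with A)

The grammar has direct left recursion on: A.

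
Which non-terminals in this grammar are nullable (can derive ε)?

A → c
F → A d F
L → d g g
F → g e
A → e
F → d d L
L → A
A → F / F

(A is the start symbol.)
None

There are no ε-productions, so no non-terminal can derive ε.
No non-terminals are nullable.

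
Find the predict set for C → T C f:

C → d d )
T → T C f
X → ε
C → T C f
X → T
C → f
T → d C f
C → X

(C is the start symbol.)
{ 'd' }

PREDICT(C → T C f) = (FIRST(RHS) \ {ε}) ∪ (FOLLOW(C) if ε ∈ FIRST(RHS), i.e. RHS ⇒* ε)
FIRST(T) = { 'd' }
FIRST(T C f) = { 'd' }
ε ∉ FIRST(T C f), so FOLLOW(C) is not added.
PREDICT(C → T C f) = { 'd' }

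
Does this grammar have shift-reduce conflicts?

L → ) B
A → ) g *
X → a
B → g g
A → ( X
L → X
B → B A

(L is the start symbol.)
Augment with L' → L and build the canonical LR(0) collection (I0 = CLOSURE({[L' → . L]}), then GOTO on every symbol after a dot until no new states appear). It has 14 states:
  I0: { [L → . ) B], [L → . X], [L' → . L], [X → . a] }  — shift
  I1: { [B → . B A], [B → . g g], [L → ) . B] }  — shift
  I2: { [L' → L .] }  — accept
  I3: { [L → X .] }  — reduce
  I4: { [X → a .] }  — reduce
  I5: { [A → . ( X], [A → . ) g *], [B → B . A], [L → ) B .] }  — shift, reduce
  I6: { [B → g . g] }  — shift
  I7: { [B → g g .] }  — reduce
  I8: { [A → ( . X], [X → . a] }  — shift
  I9: { [A → ) . g *] }  — shift
  I10: { [B → B A .] }  — reduce
  I11: { [A → ) g . *] }  — shift
  I12: { [A → ) g * .] }  — reduce
  I13: { [A → ( X .] }  — reduce

I5 contains reduce item [L → ) B .] and shift items [A → . ( X], [A → . ) g *] — shift-reduce conflict.

Answer: Yes — I5: [L → ) B .] vs [A → . ( X]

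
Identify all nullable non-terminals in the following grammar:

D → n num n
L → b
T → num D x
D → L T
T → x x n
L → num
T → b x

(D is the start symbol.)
None

There are no ε-productions, so no non-terminal can derive ε.
No non-terminals are nullable.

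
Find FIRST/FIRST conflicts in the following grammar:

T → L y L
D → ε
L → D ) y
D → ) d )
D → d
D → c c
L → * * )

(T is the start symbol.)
FIRST sets of the non-terminals at (or reachable through a nullable prefix from) the front of some alternative:
  FIRST(D) = { ')', 'c', 'd', ε }

Productions for D:
  D → ε: FIRST = { ε }
  D → ) d ): FIRST = { ')' }
  D → d: FIRST = { 'd' }
  D → c c: FIRST = { 'c' }
Productions for L:
  L → D ) y: FIRST = { ')', 'c', 'd' }
  L → * * ): FIRST = { '*' }
T has only one production, so no FIRST/FIRST conflict is possible there.

All alternatives of each non-terminal have pairwise disjoint FIRST sets.

Answer: No FIRST/FIRST conflicts.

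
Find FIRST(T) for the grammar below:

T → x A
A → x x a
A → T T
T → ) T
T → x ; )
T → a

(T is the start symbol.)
To compute FIRST(T), examine every production with T on the left-hand side, reading each right-hand side left to right until a non-nullable symbol is reached.

From T → x A:
  - x is a terminal: add 'x' and stop
From T → ) T:
  - ')' is a terminal: add ')' and stop
From T → x ; ):
  - x is a terminal: add 'x' and stop
From T → a:
  - a is a terminal: add 'a' and stop

Collecting: FIRST(T) = { ')', 'a', 'x' }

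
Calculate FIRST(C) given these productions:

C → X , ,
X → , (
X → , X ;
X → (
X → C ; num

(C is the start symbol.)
{ '(', ',' }

FIRST sets of the other non-terminals involved (by the same procedure, iterated to a fixed point):
  FIRST(X) = { '(', ',' }

From C → X , ,:
  - X is a non-terminal: add FIRST(X) \ {ε} = { '(', ',' }
    X is not nullable, so stop

Collecting: FIRST(C) = { '(', ',' }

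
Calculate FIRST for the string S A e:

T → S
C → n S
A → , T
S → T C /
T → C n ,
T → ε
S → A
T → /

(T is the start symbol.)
FIRST sets of the non-terminals involved (from the grammar, by fixed-point iteration):
  FIRST(S) = { ',', '/', 'n' }

To compute FIRST(S A e), process the symbols left to right:
Symbol S is a non-terminal. Add FIRST(S) \ {ε} = { ',', '/', 'n' }
S is not nullable (ε ∉ FIRST(S)), so stop here.
FIRST(S A e) = { ',', '/', 'n' }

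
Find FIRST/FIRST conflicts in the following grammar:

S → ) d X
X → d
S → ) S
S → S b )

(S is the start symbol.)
FIRST sets of the non-terminals at (or reachable through a nullable prefix from) the front of some alternative:
  FIRST(S) = { ')' }

Productions for S:
  S → ) d X: FIRST = { ')' }
  S → ) S: FIRST = { ')' }
  S → S b ): FIRST = { ')' }
X has only one production, so no FIRST/FIRST conflict is possible there.

Conflict for S: S → ) d X and S → ) S
  Overlap: { ')' }
Conflict for S: S → ) d X and S → S b )
  Overlap: { ')' }
Conflict for S: S → ) S and S → S b )
  Overlap: { ')' }

Answer: Yes. S → ')' d X / S → ')' S on { ')' }; S → ')' d X / S → S b ')' on { ')' }; S → ')' S / S → S b ')' on { ')' }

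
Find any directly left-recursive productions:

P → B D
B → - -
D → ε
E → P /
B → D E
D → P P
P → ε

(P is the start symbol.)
No direct left recursion

Direct left recursion occurs when N → N α for some non-terminal N (the right-hand side begins with the left-hand side itself).

P → B D: starts with B
B → - -: starts with '-'
D → ε: starts with ε
E → P /: starts with P
B → D E: starts with D
D → P P: starts with P
P → ε: starts with ε

No direct left recursion found.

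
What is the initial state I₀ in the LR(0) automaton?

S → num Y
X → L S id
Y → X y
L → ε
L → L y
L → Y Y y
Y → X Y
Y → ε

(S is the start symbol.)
First, augment the grammar with S' → S
I₀ = CLOSURE({ [S' → . S] }):
  [S' → . S] has the dot before S: add [S → . num Y]
No further items can be added.

I₀ = { [S → . num Y], [S' → . S] }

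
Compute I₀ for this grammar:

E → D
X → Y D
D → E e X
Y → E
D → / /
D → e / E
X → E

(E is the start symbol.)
First, augment the grammar with E' → E
I₀ = CLOSURE({ [E' → . E] }):
  [E' → . E] has the dot before E: add [E → . D]
  [E → . D] has the dot before D: add [D → . E e X], [D → . / /], [D → . e / E]
No further items can be added.

I₀ = { [D → . / /], [D → . E e X], [D → . e / E], [E → . D], [E' → . E] }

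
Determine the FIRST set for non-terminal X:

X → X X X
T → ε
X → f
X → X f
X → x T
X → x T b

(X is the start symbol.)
To compute FIRST(X), examine every production with X on the left-hand side, reading each right-hand side left to right until a non-nullable symbol is reached.

From X → X X X:
  - X is the symbol being defined: contributes nothing new
    X is not nullable, so stop
From X → f:
  - f is a terminal: add 'f' and stop
From X → X f:
  - X is the symbol being defined: contributes nothing new
    X is not nullable, so stop
From X → x T:
  - x is a terminal: add 'x' and stop
From X → x T b:
  - x is a terminal: add 'x' and stop

Collecting: FIRST(X) = { 'f', 'x' }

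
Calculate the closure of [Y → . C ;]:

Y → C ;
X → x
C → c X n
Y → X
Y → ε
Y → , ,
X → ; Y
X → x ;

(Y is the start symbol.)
Start with: [Y → . C ;]
  [Y → . C ;] has the dot before C: add [C → . c X n]
No further items can be added.

CLOSURE = { [C → . c X n], [Y → . C ;] }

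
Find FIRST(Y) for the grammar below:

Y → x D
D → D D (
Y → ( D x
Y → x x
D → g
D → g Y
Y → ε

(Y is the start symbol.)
{ '(', 'x', ε }

To compute FIRST(Y), examine every production with Y on the left-hand side, reading each right-hand side left to right until a non-nullable symbol is reached.

From Y → x D:
  - x is a terminal: add 'x' and stop
From Y → ( D x:
  - '(' is a terminal: add '(' and stop
From Y → x x:
  - x is a terminal: add 'x' and stop
From Y → ε:
  - ε-production, so ε ∈ FIRST(Y)

Collecting: FIRST(Y) = { '(', 'x', ε }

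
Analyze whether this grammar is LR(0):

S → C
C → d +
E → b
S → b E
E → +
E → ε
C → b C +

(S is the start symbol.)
No. Shift-reduce conflict between [E → .] and [C → . b C +]

A grammar is LR(0) if no state in the canonical LR(0) collection has:
  - both a shift item (dot before a terminal) and a complete item (shift-reduce conflict), or
  - two or more complete items (reduce-reduce conflict; the accept item [S' → S .] counts as a complete item here).

Augment with S' → S and build the canonical LR(0) collection (I0 = CLOSURE({[S' → . S]}), then GOTO on every symbol after a dot until no new states appear). It has 12 states:
  I0: { [C → . b C +], [C → . d +], [S → . C], [S → . b E], [S' → . S] }  — shift
  I1: { [S → C .] }  — reduce
  I2: { [S' → S .] }  — accept
  I3: { [C → . b C +], [C → . d +], [C → b . C +], [E → . +], [E → . b], [E → .], [S → b . E] }  — shift, reduce
  I4: { [C → d . +] }  — shift
  I5: { [C → d + .] }  — reduce
  I6: { [E → + .] }  — reduce
  I7: { [C → b C . +] }  — shift
  I8: { [S → b E .] }  — reduce
  I9: { [C → . b C +], [C → . d +], [C → b . C +], [E → b .] }  — shift, reduce
  I10: { [C → . b C +], [C → . d +], [C → b . C +] }  — shift
  I11: { [C → b C + .] }  — reduce

Conflict in state I3:
  Shift-reduce conflict between [E → .] and [C → . b C +]
So the grammar is NOT LR(0).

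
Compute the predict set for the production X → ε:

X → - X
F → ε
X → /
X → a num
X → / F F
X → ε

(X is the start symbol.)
PREDICT(X → ε) = (FIRST(RHS) \ {ε}) ∪ (FOLLOW(X) if ε ∈ FIRST(RHS), i.e. RHS ⇒* ε)
The right-hand side is ε (FIRST(ε) = { ε }), so the predict set is FOLLOW(X) = { $ }
PREDICT(X → ε) = { $ }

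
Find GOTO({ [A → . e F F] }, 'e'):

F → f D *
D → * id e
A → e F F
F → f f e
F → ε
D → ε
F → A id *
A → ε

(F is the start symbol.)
GOTO(I, 'e') = CLOSURE({ [A → αX.β] : [A → α.Xβ] ∈ I, X = 'e' })

Items with dot before 'e', with the dot advanced:
  [A → . e F F] → [A → e . F F]
Closure of the advanced items:
  [A → e . F F] has the dot before F: add [F → . f D *], [F → . f f e], [F → .], [F → . A id *]
  [F → . A id *] has the dot before A: add [A → . e F F], [A → .]

GOTO = { [A → . e F F], [A → .], [A → e . F F], [F → . A id *], [F → . f D *], [F → . f f e], [F → .] }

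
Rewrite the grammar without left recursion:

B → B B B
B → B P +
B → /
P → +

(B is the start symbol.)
B is directly left-recursive. The standard transformation for
  A → A α₁ | ... | A α_m | β₁ | ... | β_n
is
  A  → β₁ A' | ... | β_n A'
  A' → α₁ A' | ... | α_m A' | ε

B → / becomes B → / B'
B → B B B becomes B' → B B B'
B → B P + becomes B' → P + B'
Add B' → ε

Productions for other non-terminals are unchanged:
  P → +

Resulting grammar:
B → / B'
B' → B B B'
B' → P + B'
B' → ε
P → +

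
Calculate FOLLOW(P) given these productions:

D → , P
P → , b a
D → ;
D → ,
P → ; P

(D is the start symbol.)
In D → , P: P is at the end, add FOLLOW(D)
In P → ; P: P is at the end; this adds FOLLOW(P) to itself — nothing new

The FOLLOW sets referred to above (computed the same way, to a fixed point):
  FOLLOW(D) = { $ }

Taking the union: FOLLOW(P) = { $ }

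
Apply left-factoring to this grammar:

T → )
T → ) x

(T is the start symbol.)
Left-factoring transforms A → αβ₁ | αβ₂ into A → αA' and A' → β₁ | β₂
(α is the longest common prefix among the alternatives). Repeat until
no nonterminal has two alternatives with a common prefix.

Round 1: T has alternatives sharing prefix ')'. Introduce T': T → ) T'
  Add: T' → ε
  Add: T' → x

No remaining common prefixes — done.

Resulting grammar:
T → ) T'
T' → ε
T' → x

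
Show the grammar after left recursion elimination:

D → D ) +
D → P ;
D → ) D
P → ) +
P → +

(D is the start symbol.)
D is directly left-recursive. The standard transformation for
  A → A α₁ | ... | A α_m | β₁ | ... | β_n
is
  A  → β₁ A' | ... | β_n A'
  A' → α₁ A' | ... | α_m A' | ε

D → P ; becomes D → P ; D'
D → ) D becomes D → ) D D'
D → D ) + becomes D' → ) + D'
Add D' → ε

Productions for other non-terminals are unchanged:
  P → ) +
  P → +

Resulting grammar:
D → P ; D'
D → ) D D'
D' → ) + D'
D' → ε
P → ) +
P → +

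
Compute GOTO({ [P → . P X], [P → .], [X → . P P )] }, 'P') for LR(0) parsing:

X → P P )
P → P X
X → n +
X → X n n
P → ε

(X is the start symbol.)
{ [P → . P X], [P → .], [P → P . X], [X → . P P )], [X → . X n n], [X → . n +], [X → P . P )] }

GOTO(I, 'P') = CLOSURE({ [A → αX.β] : [A → α.Xβ] ∈ I, X = 'P' })

Items with dot before 'P', with the dot advanced:
  [P → . P X] → [P → P . X]
  [X → . P P )] → [X → P . P )]
Closure of the advanced items:
  [P → P . X] has the dot before X: add [X → . P P )], [X → . n +], [X → . X n n]
  [X → P . P )] has the dot before P: add [P → . P X], [P → .]

GOTO = { [P → . P X], [P → .], [P → P . X], [X → . P P )], [X → . X n n], [X → . n +], [X → P . P )] }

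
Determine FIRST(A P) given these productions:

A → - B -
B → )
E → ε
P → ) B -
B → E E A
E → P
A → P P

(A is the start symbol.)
FIRST sets of the non-terminals involved (from the grammar, by fixed-point iteration):
  FIRST(A) = { ')', '-' }

To compute FIRST(A P), process the symbols left to right:
Symbol A is a non-terminal. Add FIRST(A) \ {ε} = { ')', '-' }
A is not nullable (ε ∉ FIRST(A)), so stop here.
FIRST(A P) = { ')', '-' }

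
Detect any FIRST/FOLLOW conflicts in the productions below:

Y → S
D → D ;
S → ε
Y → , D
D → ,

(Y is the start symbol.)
A FIRST/FOLLOW conflict occurs when a non-terminal N has a nullable alternative N → β (β ⇒* ε) and another alternative N → α with FIRST(α) ∩ FOLLOW(N) ≠ ∅: on such a lookahead the parser cannot decide between expanding α and letting N vanish via β.

Nullable non-terminals: S, Y.
FIRST sets used below: FIRST(S) = { ε }
S has a nullable alternative but only one production, so nothing to check.

Y: nullable alternative(s) Y → S; FOLLOW(Y) = { $ }
  Y → S: FIRST \ {ε} = { } — this is the only nullable alternative, skip
  Y → , D: FIRST \ {ε} = { ',' } — disjoint from FOLLOW(Y)

D has no nullable alternative, so no FIRST/FOLLOW check is needed there.

No FIRST/FOLLOW conflicts found.

Answer: No FIRST/FOLLOW conflicts.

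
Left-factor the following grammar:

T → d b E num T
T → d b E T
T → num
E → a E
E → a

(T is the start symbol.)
T → d b E T'
T' → num T
T' → T
T → num
E → a E'
E' → E
E' → ε

Left-factoring transforms A → αβ₁ | αβ₂ into A → αA' and A' → β₁ | β₂
(α is the longest common prefix among the alternatives). Repeat until
no nonterminal has two alternatives with a common prefix.

Round 1: T has alternatives sharing prefix 'd b E'. Introduce T': T → d b E T'
  Add: T' → num T
  Add: T' → T

Round 2: E has alternatives sharing prefix 'a'. Introduce E': E → a E'
  Add: E' → E
  Add: E' → ε

No remaining common prefixes — done.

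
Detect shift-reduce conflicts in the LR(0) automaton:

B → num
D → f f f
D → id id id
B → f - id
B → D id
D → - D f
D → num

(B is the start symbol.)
Augment with B' → B and build the canonical LR(0) collection (I0 = CLOSURE({[B' → . B]}), then GOTO on every symbol after a dot until no new states appear). It has 18 states:
  I0: { [B → . D id], [B → . f - id], [B → . num], [B' → . B], [D → . - D f], [D → . f f f], [D → . id id id], [D → . num] }  — shift
  I1: { [D → - . D f], [D → . - D f], [D → . f f f], [D → . id id id], [D → . num] }  — shift
  I2: { [B' → B .] }  — accept
  I3: { [B → D . id] }  — shift
  I4: { [B → f . - id], [D → f . f f] }  — shift
  I5: { [D → id . id id] }  — shift
  I6: { [B → num .], [D → num .] }  — 2 reduces
  I7: { [D → id id . id] }  — shift
  I8: { [D → id id id .] }  — reduce
  I9: { [B → f - . id] }  — shift
  I10: { [D → f f . f] }  — shift
  I11: { [D → f f f .] }  — reduce
  I12: { [B → f - id .] }  — reduce
  I13: { [B → D id .] }  — reduce
  I14: { [D → - D . f] }  — shift
  I15: { [D → f . f f] }  — shift
  I16: { [D → num .] }  — reduce
  I17: { [D → - D f .] }  — reduce

No state contains both a complete item and a shift item.

Answer: No shift-reduce conflicts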